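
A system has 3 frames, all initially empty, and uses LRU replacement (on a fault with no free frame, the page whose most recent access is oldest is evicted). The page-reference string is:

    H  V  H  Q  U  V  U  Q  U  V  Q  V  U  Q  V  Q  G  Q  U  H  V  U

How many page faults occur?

9

H: miss, frames {H}
V: miss, frames {H,V}
H: hit
Q: miss, frames {V,H,Q}
U: miss, evict V, frames {H,Q,U}
V: miss, evict H, frames {Q,U,V}
U: hit
Q: hit
U: hit
V: hit
Q: hit
V: hit
U: hit
Q: hit
V: hit
Q: hit
G: miss, evict U, frames {V,Q,G}
Q: hit
U: miss, evict V, frames {G,Q,U}
H: miss, evict G, frames {Q,U,H}
V: miss, evict Q, frames {U,H,V}
U: hit
Page faults: 9.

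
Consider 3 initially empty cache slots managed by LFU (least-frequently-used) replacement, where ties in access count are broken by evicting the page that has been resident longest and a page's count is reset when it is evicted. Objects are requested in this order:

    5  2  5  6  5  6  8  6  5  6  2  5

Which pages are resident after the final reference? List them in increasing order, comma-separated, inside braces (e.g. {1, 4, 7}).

{2, 5, 6}

5 → miss, frames [5]
2 → miss, frames [5, 2]
5 → hit
6 → miss, frames [5, 2, 6]
5 → hit
6 → hit
8 → miss, evict 2, frames [5, 6, 8]
6 → hit
5 → hit
6 → hit
2 → miss, evict 8, frames [5, 6, 2]
5 → hit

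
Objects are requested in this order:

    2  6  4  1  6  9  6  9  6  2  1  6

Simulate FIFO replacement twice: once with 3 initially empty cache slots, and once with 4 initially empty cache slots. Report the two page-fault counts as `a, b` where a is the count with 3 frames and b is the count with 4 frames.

8, 7

3 frames: F F F F . F F . . F F . → 8 faults.
4 frames: F F F F . F . . . F . F → 7 faults.
7 < 8: adding a frame reduced faults, as is typical.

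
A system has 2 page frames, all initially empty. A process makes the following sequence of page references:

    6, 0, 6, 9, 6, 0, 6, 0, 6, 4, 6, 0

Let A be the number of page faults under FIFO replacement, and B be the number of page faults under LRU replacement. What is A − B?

2

Under FIFO: F F . F F F . . . F F F → 8 faults.
Under LRU: F F . F . F . . . F . F → 6 faults.
A − B = 8 − 6 = 2.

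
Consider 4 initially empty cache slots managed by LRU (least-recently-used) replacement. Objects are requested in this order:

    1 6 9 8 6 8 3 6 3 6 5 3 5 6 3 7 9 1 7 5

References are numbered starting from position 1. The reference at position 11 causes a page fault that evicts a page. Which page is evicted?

9

pos 1: 1 -> miss, frames (1)
pos 2: 6 -> miss, frames (1 6)
pos 3: 9 -> miss, frames (1 6 9)
pos 4: 8 -> miss, frames (1 6 9 8)
pos 5: 6 -> hit
pos 6: 8 -> hit
pos 7: 3 -> miss, evict 1, frames (9 6 8 3)
pos 8: 6 -> hit
pos 9: 3 -> hit
pos 10: 6 -> hit
pos 11: 5 -> miss, evict 9, frames (8 3 6 5)
At position 11, page 9 is evicted.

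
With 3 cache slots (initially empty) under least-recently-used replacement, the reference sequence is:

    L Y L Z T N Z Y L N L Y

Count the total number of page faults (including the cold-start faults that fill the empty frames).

L: fault, frames (L)
Y: fault, frames (L Y)
L: hit
Z: fault, frames (Y L Z)
T: fault, evict Y, frames (L Z T)
N: fault, evict L, frames (Z T N)
Z: hit
Y: fault, evict T, frames (N Z Y)
L: fault, evict N, frames (Z Y L)
N: fault, evict Z, frames (Y L N)
L: hit
Y: hit
Page faults: 8.

8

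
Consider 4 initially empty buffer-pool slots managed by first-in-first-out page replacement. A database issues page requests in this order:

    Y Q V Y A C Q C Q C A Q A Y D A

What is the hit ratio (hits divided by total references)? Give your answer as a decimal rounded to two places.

Y -> miss, frames (Y)
Q -> miss, frames (Y Q)
V -> miss, frames (Y Q V)
Y -> hit
A -> miss, frames (Y Q V A)
C -> miss, evict Y, frames (Q V A C)
Q -> hit
C -> hit
Q -> hit
C -> hit
A -> hit
Q -> hit
A -> hit
Y -> miss, evict Q, frames (V A C Y)
D -> miss, evict V, frames (A C Y D)
A -> hit
Hits: 9 of 16 references → 9/16 = 0.5625.

0.56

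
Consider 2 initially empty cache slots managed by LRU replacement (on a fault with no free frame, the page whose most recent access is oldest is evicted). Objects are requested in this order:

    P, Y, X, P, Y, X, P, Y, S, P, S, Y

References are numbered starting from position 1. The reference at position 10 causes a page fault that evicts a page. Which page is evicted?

pos 1: P -> fault, frames (P)
pos 2: Y -> fault, frames (P Y)
pos 3: X -> fault, evict P, frames (Y X)
pos 4: P -> fault, evict Y, frames (X P)
pos 5: Y -> fault, evict X, frames (P Y)
pos 6: X -> fault, evict P, frames (Y X)
pos 7: P -> fault, evict Y, frames (X P)
pos 8: Y -> fault, evict X, frames (P Y)
pos 9: S -> fault, evict P, frames (Y S)
pos 10: P -> fault, evict Y, frames (S P)
At position 10, page Y is evicted.

Y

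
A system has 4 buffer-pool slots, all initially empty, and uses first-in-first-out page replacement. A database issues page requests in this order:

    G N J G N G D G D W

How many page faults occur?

5

G → miss, frames {G}
N → miss, frames {G,N}
J → miss, frames {G,N,J}
G → hit
N → hit
G → hit
D → miss, frames {G,N,J,D}
G → hit
D → hit
W → miss, evict G, frames {N,J,D,W}
Page faults: 5.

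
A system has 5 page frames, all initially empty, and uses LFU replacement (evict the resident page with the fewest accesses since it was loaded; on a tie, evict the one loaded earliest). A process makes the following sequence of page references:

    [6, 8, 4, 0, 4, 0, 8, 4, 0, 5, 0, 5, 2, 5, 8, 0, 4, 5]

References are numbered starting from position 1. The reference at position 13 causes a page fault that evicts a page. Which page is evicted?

pos 1: 6 -> fault, frames (6)
pos 2: 8 -> fault, frames (6 8)
pos 3: 4 -> fault, frames (6 8 4)
pos 4: 0 -> fault, frames (6 8 4 0)
pos 5: 4 -> hit
pos 6: 0 -> hit
pos 7: 8 -> hit
pos 8: 4 -> hit
pos 9: 0 -> hit
pos 10: 5 -> fault, frames (6 8 4 0 5)
pos 11: 0 -> hit
pos 12: 5 -> hit
pos 13: 2 -> fault, evict 6, frames (8 4 0 5 2)
At position 13, page 6 is evicted.

6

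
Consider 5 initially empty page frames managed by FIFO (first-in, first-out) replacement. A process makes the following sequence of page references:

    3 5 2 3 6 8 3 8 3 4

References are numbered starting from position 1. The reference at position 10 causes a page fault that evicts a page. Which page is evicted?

pos 1: 3 → fault, frames (3)
pos 2: 5 → fault, frames (3 5)
pos 3: 2 → fault, frames (3 5 2)
pos 4: 3 → hit
pos 5: 6 → fault, frames (3 5 2 6)
pos 6: 8 → fault, frames (3 5 2 6 8)
pos 7: 3 → hit
pos 8: 8 → hit
pos 9: 3 → hit
pos 10: 4 → fault, evict 3, frames (5 2 6 8 4)
At position 10, page 3 is evicted.

3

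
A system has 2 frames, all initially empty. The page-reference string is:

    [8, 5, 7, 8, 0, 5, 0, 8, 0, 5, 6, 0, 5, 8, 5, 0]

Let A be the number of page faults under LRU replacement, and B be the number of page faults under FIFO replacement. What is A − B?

-1

Under LRU: F F F F F F . F . F F F F F . F → 13 faults.
Under FIFO: F F F F F F . F F F F F F F . F → 14 faults.
A − B = 13 − 14 = -1.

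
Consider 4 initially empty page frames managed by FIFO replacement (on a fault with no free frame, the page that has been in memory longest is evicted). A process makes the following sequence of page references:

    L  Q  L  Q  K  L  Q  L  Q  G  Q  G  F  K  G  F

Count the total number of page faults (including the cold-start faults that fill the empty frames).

5

L → fault, frames {L}
Q → fault, frames {L,Q}
L → hit
Q → hit
K → fault, frames {L,Q,K}
L → hit
Q → hit
L → hit
Q → hit
G → fault, frames {L,Q,K,G}
Q → hit
G → hit
F → fault, evict L, frames {Q,K,G,F}
K → hit
G → hit
F → hit
Page faults: 5.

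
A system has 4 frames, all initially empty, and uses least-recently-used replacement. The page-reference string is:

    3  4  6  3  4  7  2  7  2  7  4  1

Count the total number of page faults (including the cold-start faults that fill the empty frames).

6

3: fault, frames {3}
4: fault, frames {3,4}
6: fault, frames {3,4,6}
3: hit
4: hit
7: fault, frames {6,3,4,7}
2: fault, evict 6, frames {3,4,7,2}
7: hit
2: hit
7: hit
4: hit
1: fault, evict 3, frames {2,7,4,1}
Page faults: 6.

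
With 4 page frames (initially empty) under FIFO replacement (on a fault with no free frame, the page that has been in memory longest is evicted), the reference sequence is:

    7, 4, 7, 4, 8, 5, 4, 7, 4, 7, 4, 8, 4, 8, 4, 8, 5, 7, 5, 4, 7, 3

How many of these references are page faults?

7 → fault, frames {7}
4 → fault, frames {7,4}
7 → hit
4 → hit
8 → fault, frames {7,4,8}
5 → fault, frames {7,4,8,5}
4 → hit
7 → hit
4 → hit
7 → hit
4 → hit
8 → hit
4 → hit
8 → hit
4 → hit
8 → hit
5 → hit
7 → hit
5 → hit
4 → hit
7 → hit
3 → fault, evict 7, frames {4,8,5,3}
Page faults: 5.

5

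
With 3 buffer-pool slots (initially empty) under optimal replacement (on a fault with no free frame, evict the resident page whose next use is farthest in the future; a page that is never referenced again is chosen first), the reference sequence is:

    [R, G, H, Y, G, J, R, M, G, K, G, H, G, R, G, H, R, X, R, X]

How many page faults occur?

9

R: miss, frames [R]
G: miss, frames [R, G]
H: miss, frames [R, G, H]
Y: miss, evict H, frames [R, G, Y]
G: hit
J: miss, evict Y, frames [R, G, J]
R: hit
M: miss, evict J, frames [R, G, M]
G: hit
K: miss, evict M, frames [R, G, K]
G: hit
H: miss, evict K, frames [R, G, H]
G: hit
R: hit
G: hit
H: hit
R: hit
X: miss, evict H, frames [R, G, X]
R: hit
X: hit
Page faults: 9.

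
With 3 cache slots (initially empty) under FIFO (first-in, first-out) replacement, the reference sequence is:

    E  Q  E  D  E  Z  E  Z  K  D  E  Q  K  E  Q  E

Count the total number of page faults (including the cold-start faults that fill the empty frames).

9

E → fault, frames {E}
Q → fault, frames {E,Q}
E → hit
D → fault, frames {E,Q,D}
E → hit
Z → fault, evict E, frames {Q,D,Z}
E → fault, evict Q, frames {D,Z,E}
Z → hit
K → fault, evict D, frames {Z,E,K}
D → fault, evict Z, frames {E,K,D}
E → hit
Q → fault, evict E, frames {K,D,Q}
K → hit
E → fault, evict K, frames {D,Q,E}
Q → hit
E → hit
Page faults: 9.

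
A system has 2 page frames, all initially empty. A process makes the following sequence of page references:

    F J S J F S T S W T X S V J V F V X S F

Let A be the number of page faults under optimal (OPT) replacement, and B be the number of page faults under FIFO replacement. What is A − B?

Under OPT: F F F . F . F . F . F F F F . F . F F . → 13 faults.
Under FIFO: F F F . F . F F F F F F F F . F F F F F → 17 faults.
A − B = 13 − 17 = -4.

-4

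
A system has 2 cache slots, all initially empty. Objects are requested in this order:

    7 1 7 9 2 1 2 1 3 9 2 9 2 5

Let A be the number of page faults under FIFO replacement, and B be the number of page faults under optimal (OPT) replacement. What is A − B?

Under FIFO: F F . F F F . . F F F . . F → 9 faults.
Under OPT: F F . F F . . . F F . . . F → 7 faults.
A − B = 9 − 7 = 2.

2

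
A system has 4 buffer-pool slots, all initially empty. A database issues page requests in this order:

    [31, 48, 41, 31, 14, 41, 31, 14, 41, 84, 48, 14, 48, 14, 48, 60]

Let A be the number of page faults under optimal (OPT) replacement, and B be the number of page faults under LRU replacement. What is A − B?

-1

Under OPT: F F F . F . . . . F . . . . . F → 6 faults.
Under LRU: F F F . F . . . . F F . . . . F → 7 faults.
A − B = 6 − 7 = -1.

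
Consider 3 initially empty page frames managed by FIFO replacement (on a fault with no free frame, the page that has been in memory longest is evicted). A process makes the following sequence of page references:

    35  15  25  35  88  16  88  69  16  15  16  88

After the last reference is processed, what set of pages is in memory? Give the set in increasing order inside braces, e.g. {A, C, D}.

35 → miss, frames [35]
15 → miss, frames [35, 15]
25 → miss, frames [35, 15, 25]
35 → hit
88 → miss, evict 35, frames [15, 25, 88]
16 → miss, evict 15, frames [25, 88, 16]
88 → hit
69 → miss, evict 25, frames [88, 16, 69]
16 → hit
15 → miss, evict 88, frames [16, 69, 15]
16 → hit
88 → miss, evict 16, frames [69, 15, 88]

{15, 69, 88}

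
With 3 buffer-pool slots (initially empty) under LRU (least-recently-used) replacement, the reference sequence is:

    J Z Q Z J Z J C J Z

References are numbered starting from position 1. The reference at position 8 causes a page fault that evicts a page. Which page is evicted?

pos 1: J: miss, frames [J]
pos 2: Z: miss, frames [J, Z]
pos 3: Q: miss, frames [J, Z, Q]
pos 4: Z: hit
pos 5: J: hit
pos 6: Z: hit
pos 7: J: hit
pos 8: C: miss, evict Q, frames [Z, J, C]
At position 8, page Q is evicted.

Q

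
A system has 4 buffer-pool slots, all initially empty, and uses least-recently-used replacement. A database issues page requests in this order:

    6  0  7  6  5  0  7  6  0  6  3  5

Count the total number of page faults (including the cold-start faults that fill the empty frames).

6

6: miss, frames (6)
0: miss, frames (6 0)
7: miss, frames (6 0 7)
6: hit
5: miss, frames (0 7 6 5)
0: hit
7: hit
6: hit
0: hit
6: hit
3: miss, evict 5, frames (7 0 6 3)
5: miss, evict 7, frames (0 6 3 5)
Page faults: 6.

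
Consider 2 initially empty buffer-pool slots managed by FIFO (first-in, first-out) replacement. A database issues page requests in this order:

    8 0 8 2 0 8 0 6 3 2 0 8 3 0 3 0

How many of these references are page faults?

12

8: miss, frames (8)
0: miss, frames (8 0)
8: hit
2: miss, evict 8, frames (0 2)
0: hit
8: miss, evict 0, frames (2 8)
0: miss, evict 2, frames (8 0)
6: miss, evict 8, frames (0 6)
3: miss, evict 0, frames (6 3)
2: miss, evict 6, frames (3 2)
0: miss, evict 3, frames (2 0)
8: miss, evict 2, frames (0 8)
3: miss, evict 0, frames (8 3)
0: miss, evict 8, frames (3 0)
3: hit
0: hit
Page faults: 12.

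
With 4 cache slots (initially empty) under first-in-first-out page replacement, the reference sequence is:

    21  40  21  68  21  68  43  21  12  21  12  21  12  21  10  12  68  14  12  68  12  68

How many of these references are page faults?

10

21 -> fault, frames [21]
40 -> fault, frames [21, 40]
21 -> hit
68 -> fault, frames [21, 40, 68]
21 -> hit
68 -> hit
43 -> fault, frames [21, 40, 68, 43]
21 -> hit
12 -> fault, evict 21, frames [40, 68, 43, 12]
21 -> fault, evict 40, frames [68, 43, 12, 21]
12 -> hit
21 -> hit
12 -> hit
21 -> hit
10 -> fault, evict 68, frames [43, 12, 21, 10]
12 -> hit
68 -> fault, evict 43, frames [12, 21, 10, 68]
14 -> fault, evict 12, frames [21, 10, 68, 14]
12 -> fault, evict 21, frames [10, 68, 14, 12]
68 -> hit
12 -> hit
68 -> hit
Page faults: 10.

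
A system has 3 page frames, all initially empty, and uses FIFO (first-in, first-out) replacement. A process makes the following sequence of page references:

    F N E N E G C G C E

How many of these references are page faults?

F -> fault, frames {F}
N -> fault, frames {F,N}
E -> fault, frames {F,N,E}
N -> hit
E -> hit
G -> fault, evict F, frames {N,E,G}
C -> fault, evict N, frames {E,G,C}
G -> hit
C -> hit
E -> hit
Page faults: 5.

5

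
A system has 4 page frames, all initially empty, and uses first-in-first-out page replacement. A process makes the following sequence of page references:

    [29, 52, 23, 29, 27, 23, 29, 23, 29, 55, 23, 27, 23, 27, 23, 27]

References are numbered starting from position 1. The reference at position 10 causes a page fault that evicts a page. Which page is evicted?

29

pos 1: 29: miss, frames {29}
pos 2: 52: miss, frames {29,52}
pos 3: 23: miss, frames {29,52,23}
pos 4: 29: hit
pos 5: 27: miss, frames {29,52,23,27}
pos 6: 23: hit
pos 7: 29: hit
pos 8: 23: hit
pos 9: 29: hit
pos 10: 55: miss, evict 29, frames {52,23,27,55}
At position 10, page 29 is evicted.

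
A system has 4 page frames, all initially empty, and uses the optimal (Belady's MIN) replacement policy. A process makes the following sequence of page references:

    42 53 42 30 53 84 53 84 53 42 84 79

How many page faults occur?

42 → miss, frames {42}
53 → miss, frames {42,53}
42 → hit
30 → miss, frames {42,53,30}
53 → hit
84 → miss, frames {42,53,30,84}
53 → hit
84 → hit
53 → hit
42 → hit
84 → hit
79 → miss, evict 84, frames {42,53,30,79}
Page faults: 5.

5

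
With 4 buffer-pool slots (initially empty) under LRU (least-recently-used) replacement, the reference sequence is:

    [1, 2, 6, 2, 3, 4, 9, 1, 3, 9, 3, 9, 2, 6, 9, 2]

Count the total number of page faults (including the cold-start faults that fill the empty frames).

9

1 → fault, frames [1]
2 → fault, frames [1, 2]
6 → fault, frames [1, 2, 6]
2 → hit
3 → fault, frames [1, 6, 2, 3]
4 → fault, evict 1, frames [6, 2, 3, 4]
9 → fault, evict 6, frames [2, 3, 4, 9]
1 → fault, evict 2, frames [3, 4, 9, 1]
3 → hit
9 → hit
3 → hit
9 → hit
2 → fault, evict 4, frames [1, 3, 9, 2]
6 → fault, evict 1, frames [3, 9, 2, 6]
9 → hit
2 → hit
Page faults: 9.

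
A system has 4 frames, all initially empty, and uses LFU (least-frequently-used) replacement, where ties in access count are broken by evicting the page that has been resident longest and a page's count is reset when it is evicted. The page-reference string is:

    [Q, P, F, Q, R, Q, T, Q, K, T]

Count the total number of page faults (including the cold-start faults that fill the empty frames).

6

Q: fault, frames (Q)
P: fault, frames (Q P)
F: fault, frames (Q P F)
Q: hit
R: fault, frames (Q P F R)
Q: hit
T: fault, evict P, frames (Q F R T)
Q: hit
K: fault, evict F, frames (Q R T K)
T: hit
Page faults: 6.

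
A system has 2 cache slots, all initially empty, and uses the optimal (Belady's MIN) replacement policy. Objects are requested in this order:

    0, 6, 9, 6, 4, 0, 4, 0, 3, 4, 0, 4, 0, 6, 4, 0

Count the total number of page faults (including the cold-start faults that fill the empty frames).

0: miss, frames (0)
6: miss, frames (0 6)
9: miss, evict 0, frames (6 9)
6: hit
4: miss, evict 9, frames (6 4)
0: miss, evict 6, frames (4 0)
4: hit
0: hit
3: miss, evict 0, frames (4 3)
4: hit
0: miss, evict 3, frames (4 0)
4: hit
0: hit
6: miss, evict 0, frames (4 6)
4: hit
0: miss, evict 6, frames (4 0)
Page faults: 9.

9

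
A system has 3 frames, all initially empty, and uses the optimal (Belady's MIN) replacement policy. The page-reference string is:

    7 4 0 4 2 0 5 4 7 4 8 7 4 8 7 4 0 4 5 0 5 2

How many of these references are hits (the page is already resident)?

12

7 → fault, frames {7}
4 → fault, frames {7,4}
0 → fault, frames {7,4,0}
4 → hit
2 → fault, evict 7, frames {4,0,2}
0 → hit
5 → fault, evict 2, frames {4,0,5}
4 → hit
7 → fault, evict 5, frames {4,0,7}
4 → hit
8 → fault, evict 0, frames {4,7,8}
7 → hit
4 → hit
8 → hit
7 → hit
4 → hit
0 → fault, evict 8, frames {4,7,0}
4 → hit
5 → fault, evict 7, frames {4,0,5}
0 → hit
5 → hit
2 → fault, evict 5, frames {4,0,2}
Hits: 12.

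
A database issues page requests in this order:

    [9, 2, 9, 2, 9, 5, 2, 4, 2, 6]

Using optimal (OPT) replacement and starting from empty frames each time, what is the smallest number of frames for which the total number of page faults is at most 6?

f=1: 10 faults
f=2: 5 faults
f=3: 5 faults
f=4: 5 faults
f=5: 5 faults
Smallest f with faults ≤ 6 is 2.

2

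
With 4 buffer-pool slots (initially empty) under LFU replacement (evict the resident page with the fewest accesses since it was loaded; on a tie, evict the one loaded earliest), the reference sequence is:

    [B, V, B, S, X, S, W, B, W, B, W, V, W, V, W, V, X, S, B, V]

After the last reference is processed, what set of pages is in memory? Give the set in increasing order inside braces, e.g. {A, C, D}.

B → fault, frames [B]
V → fault, frames [B, V]
B → hit
S → fault, frames [B, V, S]
X → fault, frames [B, V, S, X]
S → hit
W → fault, evict V, frames [B, S, X, W]
B → hit
W → hit
B → hit
W → hit
V → fault, evict X, frames [B, S, W, V]
W → hit
V → hit
W → hit
V → hit
X → fault, evict S, frames [B, W, V, X]
S → fault, evict X, frames [B, W, V, S]
B → hit
V → hit

{B, S, V, W}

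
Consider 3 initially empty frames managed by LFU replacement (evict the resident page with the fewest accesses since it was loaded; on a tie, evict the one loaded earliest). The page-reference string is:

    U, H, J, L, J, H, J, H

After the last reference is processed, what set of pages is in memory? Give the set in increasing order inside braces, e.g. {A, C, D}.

U → fault, frames {U}
H → fault, frames {U,H}
J → fault, frames {U,H,J}
L → fault, evict U, frames {H,J,L}
J → hit
H → hit
J → hit
H → hit

{H, J, L}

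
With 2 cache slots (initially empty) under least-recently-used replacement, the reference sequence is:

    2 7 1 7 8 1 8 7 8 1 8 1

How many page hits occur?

5

2: fault, frames (2)
7: fault, frames (2 7)
1: fault, evict 2, frames (7 1)
7: hit
8: fault, evict 1, frames (7 8)
1: fault, evict 7, frames (8 1)
8: hit
7: fault, evict 1, frames (8 7)
8: hit
1: fault, evict 7, frames (8 1)
8: hit
1: hit
Hits: 5.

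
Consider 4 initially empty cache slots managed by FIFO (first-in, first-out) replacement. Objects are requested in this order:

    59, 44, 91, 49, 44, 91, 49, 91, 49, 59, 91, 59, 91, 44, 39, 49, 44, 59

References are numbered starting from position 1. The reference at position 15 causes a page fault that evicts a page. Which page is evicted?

59

pos 1: 59 → miss, frames [59]
pos 2: 44 → miss, frames [59, 44]
pos 3: 91 → miss, frames [59, 44, 91]
pos 4: 49 → miss, frames [59, 44, 91, 49]
pos 5: 44 → hit
pos 6: 91 → hit
pos 7: 49 → hit
pos 8: 91 → hit
pos 9: 49 → hit
pos 10: 59 → hit
pos 11: 91 → hit
pos 12: 59 → hit
pos 13: 91 → hit
pos 14: 44 → hit
pos 15: 39 → miss, evict 59, frames [44, 91, 49, 39]
At position 15, page 59 is evicted.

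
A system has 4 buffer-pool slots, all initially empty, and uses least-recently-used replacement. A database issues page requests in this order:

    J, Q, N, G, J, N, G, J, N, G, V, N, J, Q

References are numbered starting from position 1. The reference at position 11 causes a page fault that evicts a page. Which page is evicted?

Q

pos 1: J -> miss, frames {J}
pos 2: Q -> miss, frames {J,Q}
pos 3: N -> miss, frames {J,Q,N}
pos 4: G -> miss, frames {J,Q,N,G}
pos 5: J -> hit
pos 6: N -> hit
pos 7: G -> hit
pos 8: J -> hit
pos 9: N -> hit
pos 10: G -> hit
pos 11: V -> miss, evict Q, frames {J,N,G,V}
At position 11, page Q is evicted.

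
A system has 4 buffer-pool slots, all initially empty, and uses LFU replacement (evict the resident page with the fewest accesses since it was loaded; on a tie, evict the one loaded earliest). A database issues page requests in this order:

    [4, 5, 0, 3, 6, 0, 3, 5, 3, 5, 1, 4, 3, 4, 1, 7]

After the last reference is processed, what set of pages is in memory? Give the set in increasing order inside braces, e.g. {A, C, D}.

{3, 4, 5, 7}

4: fault, frames [4]
5: fault, frames [4, 5]
0: fault, frames [4, 5, 0]
3: fault, frames [4, 5, 0, 3]
6: fault, evict 4, frames [5, 0, 3, 6]
0: hit
3: hit
5: hit
3: hit
5: hit
1: fault, evict 6, frames [5, 0, 3, 1]
4: fault, evict 1, frames [5, 0, 3, 4]
3: hit
4: hit
1: fault, evict 0, frames [5, 3, 4, 1]
7: fault, evict 1, frames [5, 3, 4, 7]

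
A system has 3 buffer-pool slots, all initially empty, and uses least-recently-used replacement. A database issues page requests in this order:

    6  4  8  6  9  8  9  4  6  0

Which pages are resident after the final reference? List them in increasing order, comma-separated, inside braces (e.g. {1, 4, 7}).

{0, 4, 6}

6 → fault, frames (6)
4 → fault, frames (6 4)
8 → fault, frames (6 4 8)
6 → hit
9 → fault, evict 4, frames (8 6 9)
8 → hit
9 → hit
4 → fault, evict 6, frames (8 9 4)
6 → fault, evict 8, frames (9 4 6)
0 → fault, evict 9, frames (4 6 0)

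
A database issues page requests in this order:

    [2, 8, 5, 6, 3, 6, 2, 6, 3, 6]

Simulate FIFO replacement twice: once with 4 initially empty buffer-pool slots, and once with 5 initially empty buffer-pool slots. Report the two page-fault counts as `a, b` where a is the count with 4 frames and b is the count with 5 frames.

6, 5

4 frames: F F F F F . F . . . → 6 faults.
5 frames: F F F F F . . . . . → 5 faults.
5 < 6: adding a frame reduced faults, as is typical.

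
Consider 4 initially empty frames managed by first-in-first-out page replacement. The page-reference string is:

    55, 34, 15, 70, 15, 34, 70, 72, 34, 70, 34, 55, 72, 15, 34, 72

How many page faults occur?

7

55: fault, frames [55]
34: fault, frames [55, 34]
15: fault, frames [55, 34, 15]
70: fault, frames [55, 34, 15, 70]
15: hit
34: hit
70: hit
72: fault, evict 55, frames [34, 15, 70, 72]
34: hit
70: hit
34: hit
55: fault, evict 34, frames [15, 70, 72, 55]
72: hit
15: hit
34: fault, evict 15, frames [70, 72, 55, 34]
72: hit
Page faults: 7.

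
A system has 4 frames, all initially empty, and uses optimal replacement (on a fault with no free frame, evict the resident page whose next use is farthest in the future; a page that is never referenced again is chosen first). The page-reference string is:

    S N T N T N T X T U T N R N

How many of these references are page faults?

S: miss, frames (S)
N: miss, frames (S N)
T: miss, frames (S N T)
N: hit
T: hit
N: hit
T: hit
X: miss, frames (S N T X)
T: hit
U: miss, evict X, frames (S N T U)
T: hit
N: hit
R: miss, evict U, frames (S N T R)
N: hit
Page faults: 6.

6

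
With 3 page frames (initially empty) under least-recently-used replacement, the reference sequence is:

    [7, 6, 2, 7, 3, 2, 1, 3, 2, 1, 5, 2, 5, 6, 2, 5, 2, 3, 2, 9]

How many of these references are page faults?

9

7: fault, frames (7)
6: fault, frames (7 6)
2: fault, frames (7 6 2)
7: hit
3: fault, evict 6, frames (2 7 3)
2: hit
1: fault, evict 7, frames (3 2 1)
3: hit
2: hit
1: hit
5: fault, evict 3, frames (2 1 5)
2: hit
5: hit
6: fault, evict 1, frames (2 5 6)
2: hit
5: hit
2: hit
3: fault, evict 6, frames (5 2 3)
2: hit
9: fault, evict 5, frames (3 2 9)
Page faults: 9.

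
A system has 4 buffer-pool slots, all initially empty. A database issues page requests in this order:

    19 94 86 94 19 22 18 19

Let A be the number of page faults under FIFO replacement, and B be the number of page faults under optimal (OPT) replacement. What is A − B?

1

Under FIFO: F F F . . F F F → 6 faults.
Under OPT: F F F . . F F . → 5 faults.
A − B = 6 − 5 = 1.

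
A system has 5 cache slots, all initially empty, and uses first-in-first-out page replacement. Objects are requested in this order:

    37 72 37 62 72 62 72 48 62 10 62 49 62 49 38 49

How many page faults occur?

37: miss, frames {37}
72: miss, frames {37,72}
37: hit
62: miss, frames {37,72,62}
72: hit
62: hit
72: hit
48: miss, frames {37,72,62,48}
62: hit
10: miss, frames {37,72,62,48,10}
62: hit
49: miss, evict 37, frames {72,62,48,10,49}
62: hit
49: hit
38: miss, evict 72, frames {62,48,10,49,38}
49: hit
Page faults: 7.

7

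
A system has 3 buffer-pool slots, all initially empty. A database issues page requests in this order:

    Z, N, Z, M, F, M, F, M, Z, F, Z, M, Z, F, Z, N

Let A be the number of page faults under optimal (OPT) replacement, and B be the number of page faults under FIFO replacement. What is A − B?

-1

Under OPT: F F . F F . . . . . . . . . . F → 5 faults.
Under FIFO: F F . F F . . . F . . . . . . F → 6 faults.
A − B = 5 − 6 = -1.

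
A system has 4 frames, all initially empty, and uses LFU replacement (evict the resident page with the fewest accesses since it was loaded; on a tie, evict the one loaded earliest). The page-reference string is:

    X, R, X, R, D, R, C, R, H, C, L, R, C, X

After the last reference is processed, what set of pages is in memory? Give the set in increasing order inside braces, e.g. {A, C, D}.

{C, L, R, X}

X → fault, frames {X}
R → fault, frames {X,R}
X → hit
R → hit
D → fault, frames {X,R,D}
R → hit
C → fault, frames {X,R,D,C}
R → hit
H → fault, evict D, frames {X,R,C,H}
C → hit
L → fault, evict H, frames {X,R,C,L}
R → hit
C → hit
X → hit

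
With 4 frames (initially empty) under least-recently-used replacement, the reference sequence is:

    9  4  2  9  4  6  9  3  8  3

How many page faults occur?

6

9: miss, frames [9]
4: miss, frames [9, 4]
2: miss, frames [9, 4, 2]
9: hit
4: hit
6: miss, frames [2, 9, 4, 6]
9: hit
3: miss, evict 2, frames [4, 6, 9, 3]
8: miss, evict 4, frames [6, 9, 3, 8]
3: hit
Page faults: 6.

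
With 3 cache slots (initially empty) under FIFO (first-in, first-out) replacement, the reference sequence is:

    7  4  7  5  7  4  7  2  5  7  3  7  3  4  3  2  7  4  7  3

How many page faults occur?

7 → miss, frames {7}
4 → miss, frames {7,4}
7 → hit
5 → miss, frames {7,4,5}
7 → hit
4 → hit
7 → hit
2 → miss, evict 7, frames {4,5,2}
5 → hit
7 → miss, evict 4, frames {5,2,7}
3 → miss, evict 5, frames {2,7,3}
7 → hit
3 → hit
4 → miss, evict 2, frames {7,3,4}
3 → hit
2 → miss, evict 7, frames {3,4,2}
7 → miss, evict 3, frames {4,2,7}
4 → hit
7 → hit
3 → miss, evict 4, frames {2,7,3}
Page faults: 10.

10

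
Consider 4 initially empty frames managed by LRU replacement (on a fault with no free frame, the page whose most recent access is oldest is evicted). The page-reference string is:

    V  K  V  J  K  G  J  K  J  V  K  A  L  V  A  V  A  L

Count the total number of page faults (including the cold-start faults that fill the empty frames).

V: fault, frames [V]
K: fault, frames [V, K]
V: hit
J: fault, frames [K, V, J]
K: hit
G: fault, frames [V, J, K, G]
J: hit
K: hit
J: hit
V: hit
K: hit
A: fault, evict G, frames [J, V, K, A]
L: fault, evict J, frames [V, K, A, L]
V: hit
A: hit
V: hit
A: hit
L: hit
Page faults: 6.

6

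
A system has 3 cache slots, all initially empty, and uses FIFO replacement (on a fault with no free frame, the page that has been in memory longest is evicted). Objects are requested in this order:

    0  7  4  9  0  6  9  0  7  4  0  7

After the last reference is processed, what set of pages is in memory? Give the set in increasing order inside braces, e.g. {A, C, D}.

0: fault, frames (0)
7: fault, frames (0 7)
4: fault, frames (0 7 4)
9: fault, evict 0, frames (7 4 9)
0: fault, evict 7, frames (4 9 0)
6: fault, evict 4, frames (9 0 6)
9: hit
0: hit
7: fault, evict 9, frames (0 6 7)
4: fault, evict 0, frames (6 7 4)
0: fault, evict 6, frames (7 4 0)
7: hit

{0, 4, 7}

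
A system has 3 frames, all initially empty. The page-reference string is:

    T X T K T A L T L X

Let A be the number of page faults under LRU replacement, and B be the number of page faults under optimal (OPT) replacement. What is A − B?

Under LRU: F F . F . F F . . F → 6 faults.
Under OPT: F F . F . F F . . . → 5 faults.
A − B = 6 − 5 = 1.

1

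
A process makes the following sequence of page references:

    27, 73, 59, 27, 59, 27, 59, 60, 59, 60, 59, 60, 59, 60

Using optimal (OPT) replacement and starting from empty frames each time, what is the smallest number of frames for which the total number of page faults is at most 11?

2

f=1: 14 faults
f=2: 4 faults
f=3: 4 faults
f=4: 4 faults
Smallest f with faults ≤ 11 is 2.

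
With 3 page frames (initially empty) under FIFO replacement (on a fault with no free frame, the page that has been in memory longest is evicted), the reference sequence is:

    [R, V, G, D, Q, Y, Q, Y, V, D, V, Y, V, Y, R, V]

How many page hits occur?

7

R -> miss, frames {R}
V -> miss, frames {R,V}
G -> miss, frames {R,V,G}
D -> miss, evict R, frames {V,G,D}
Q -> miss, evict V, frames {G,D,Q}
Y -> miss, evict G, frames {D,Q,Y}
Q -> hit
Y -> hit
V -> miss, evict D, frames {Q,Y,V}
D -> miss, evict Q, frames {Y,V,D}
V -> hit
Y -> hit
V -> hit
Y -> hit
R -> miss, evict Y, frames {V,D,R}
V -> hit
Hits: 7.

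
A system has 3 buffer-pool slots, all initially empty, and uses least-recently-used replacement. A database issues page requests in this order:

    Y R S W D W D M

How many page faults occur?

Y: fault, frames {Y}
R: fault, frames {Y,R}
S: fault, frames {Y,R,S}
W: fault, evict Y, frames {R,S,W}
D: fault, evict R, frames {S,W,D}
W: hit
D: hit
M: fault, evict S, frames {W,D,M}
Page faults: 6.

6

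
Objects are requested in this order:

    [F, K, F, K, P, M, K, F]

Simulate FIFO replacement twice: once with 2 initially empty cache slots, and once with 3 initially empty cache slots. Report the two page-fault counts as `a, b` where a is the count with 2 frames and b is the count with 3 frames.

6, 5

2 frames: F F . . F F F F → 6 faults.
3 frames: F F . . F F . F → 5 faults.
5 < 6: adding a frame reduced faults, as is typical.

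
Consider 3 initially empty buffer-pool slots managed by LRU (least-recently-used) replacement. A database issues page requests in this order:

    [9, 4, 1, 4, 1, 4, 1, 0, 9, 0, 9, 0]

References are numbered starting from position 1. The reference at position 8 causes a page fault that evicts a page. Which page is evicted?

pos 1: 9 → miss, frames {9}
pos 2: 4 → miss, frames {9,4}
pos 3: 1 → miss, frames {9,4,1}
pos 4: 4 → hit
pos 5: 1 → hit
pos 6: 4 → hit
pos 7: 1 → hit
pos 8: 0 → miss, evict 9, frames {4,1,0}
At position 8, page 9 is evicted.

9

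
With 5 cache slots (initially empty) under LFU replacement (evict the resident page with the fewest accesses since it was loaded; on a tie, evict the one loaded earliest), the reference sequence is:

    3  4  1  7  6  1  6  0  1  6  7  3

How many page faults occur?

7

3: fault, frames [3]
4: fault, frames [3, 4]
1: fault, frames [3, 4, 1]
7: fault, frames [3, 4, 1, 7]
6: fault, frames [3, 4, 1, 7, 6]
1: hit
6: hit
0: fault, evict 3, frames [4, 1, 7, 6, 0]
1: hit
6: hit
7: hit
3: fault, evict 4, frames [1, 7, 6, 0, 3]
Page faults: 7.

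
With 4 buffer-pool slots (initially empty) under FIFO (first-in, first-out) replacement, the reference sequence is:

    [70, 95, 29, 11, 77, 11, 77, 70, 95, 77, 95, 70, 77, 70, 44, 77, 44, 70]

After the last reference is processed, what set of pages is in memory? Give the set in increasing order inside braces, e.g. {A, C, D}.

70: miss, frames {70}
95: miss, frames {70,95}
29: miss, frames {70,95,29}
11: miss, frames {70,95,29,11}
77: miss, evict 70, frames {95,29,11,77}
11: hit
77: hit
70: miss, evict 95, frames {29,11,77,70}
95: miss, evict 29, frames {11,77,70,95}
77: hit
95: hit
70: hit
77: hit
70: hit
44: miss, evict 11, frames {77,70,95,44}
77: hit
44: hit
70: hit

{44, 70, 77, 95}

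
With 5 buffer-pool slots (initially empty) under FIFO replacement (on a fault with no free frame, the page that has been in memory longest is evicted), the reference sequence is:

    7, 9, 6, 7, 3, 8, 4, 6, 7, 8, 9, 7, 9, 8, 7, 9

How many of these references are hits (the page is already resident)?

7 → miss, frames (7)
9 → miss, frames (7 9)
6 → miss, frames (7 9 6)
7 → hit
3 → miss, frames (7 9 6 3)
8 → miss, frames (7 9 6 3 8)
4 → miss, evict 7, frames (9 6 3 8 4)
6 → hit
7 → miss, evict 9, frames (6 3 8 4 7)
8 → hit
9 → miss, evict 6, frames (3 8 4 7 9)
7 → hit
9 → hit
8 → hit
7 → hit
9 → hit
Hits: 8.

8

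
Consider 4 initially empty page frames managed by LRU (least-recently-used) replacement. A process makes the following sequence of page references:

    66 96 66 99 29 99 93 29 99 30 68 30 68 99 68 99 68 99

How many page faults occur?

66 → miss, frames (66)
96 → miss, frames (66 96)
66 → hit
99 → miss, frames (96 66 99)
29 → miss, frames (96 66 99 29)
99 → hit
93 → miss, evict 96, frames (66 29 99 93)
29 → hit
99 → hit
30 → miss, evict 66, frames (93 29 99 30)
68 → miss, evict 93, frames (29 99 30 68)
30 → hit
68 → hit
99 → hit
68 → hit
99 → hit
68 → hit
99 → hit
Page faults: 7.

7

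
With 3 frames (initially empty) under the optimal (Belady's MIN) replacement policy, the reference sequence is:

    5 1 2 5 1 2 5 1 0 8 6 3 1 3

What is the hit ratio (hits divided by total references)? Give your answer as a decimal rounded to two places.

0.50

5 -> fault, frames {5}
1 -> fault, frames {5,1}
2 -> fault, frames {5,1,2}
5 -> hit
1 -> hit
2 -> hit
5 -> hit
1 -> hit
0 -> fault, evict 2, frames {5,1,0}
8 -> fault, evict 0, frames {5,1,8}
6 -> fault, evict 8, frames {5,1,6}
3 -> fault, evict 6, frames {5,1,3}
1 -> hit
3 -> hit
Hits: 7 of 14 references → 7/14 = 0.5000.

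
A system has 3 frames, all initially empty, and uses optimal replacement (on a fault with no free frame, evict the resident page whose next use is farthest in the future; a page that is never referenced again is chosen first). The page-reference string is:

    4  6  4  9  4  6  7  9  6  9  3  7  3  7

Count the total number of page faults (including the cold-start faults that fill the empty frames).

5

4: miss, frames [4]
6: miss, frames [4, 6]
4: hit
9: miss, frames [4, 6, 9]
4: hit
6: hit
7: miss, evict 4, frames [6, 9, 7]
9: hit
6: hit
9: hit
3: miss, evict 9, frames [6, 7, 3]
7: hit
3: hit
7: hit
Page faults: 5.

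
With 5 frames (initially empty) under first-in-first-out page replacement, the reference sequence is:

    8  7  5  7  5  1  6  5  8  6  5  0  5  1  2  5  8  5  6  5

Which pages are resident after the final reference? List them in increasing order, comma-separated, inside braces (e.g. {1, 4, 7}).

{0, 2, 5, 6, 8}

8 → miss, frames (8)
7 → miss, frames (8 7)
5 → miss, frames (8 7 5)
7 → hit
5 → hit
1 → miss, frames (8 7 5 1)
6 → miss, frames (8 7 5 1 6)
5 → hit
8 → hit
6 → hit
5 → hit
0 → miss, evict 8, frames (7 5 1 6 0)
5 → hit
1 → hit
2 → miss, evict 7, frames (5 1 6 0 2)
5 → hit
8 → miss, evict 5, frames (1 6 0 2 8)
5 → miss, evict 1, frames (6 0 2 8 5)
6 → hit
5 → hit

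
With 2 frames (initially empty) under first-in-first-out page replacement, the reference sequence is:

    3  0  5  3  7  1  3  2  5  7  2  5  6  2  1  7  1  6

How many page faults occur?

3: miss, frames [3]
0: miss, frames [3, 0]
5: miss, evict 3, frames [0, 5]
3: miss, evict 0, frames [5, 3]
7: miss, evict 5, frames [3, 7]
1: miss, evict 3, frames [7, 1]
3: miss, evict 7, frames [1, 3]
2: miss, evict 1, frames [3, 2]
5: miss, evict 3, frames [2, 5]
7: miss, evict 2, frames [5, 7]
2: miss, evict 5, frames [7, 2]
5: miss, evict 7, frames [2, 5]
6: miss, evict 2, frames [5, 6]
2: miss, evict 5, frames [6, 2]
1: miss, evict 6, frames [2, 1]
7: miss, evict 2, frames [1, 7]
1: hit
6: miss, evict 1, frames [7, 6]
Page faults: 17.

17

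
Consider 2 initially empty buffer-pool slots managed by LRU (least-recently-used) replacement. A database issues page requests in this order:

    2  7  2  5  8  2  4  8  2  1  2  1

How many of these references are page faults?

2 -> miss, frames [2]
7 -> miss, frames [2, 7]
2 -> hit
5 -> miss, evict 7, frames [2, 5]
8 -> miss, evict 2, frames [5, 8]
2 -> miss, evict 5, frames [8, 2]
4 -> miss, evict 8, frames [2, 4]
8 -> miss, evict 2, frames [4, 8]
2 -> miss, evict 4, frames [8, 2]
1 -> miss, evict 8, frames [2, 1]
2 -> hit
1 -> hit
Page faults: 9.

9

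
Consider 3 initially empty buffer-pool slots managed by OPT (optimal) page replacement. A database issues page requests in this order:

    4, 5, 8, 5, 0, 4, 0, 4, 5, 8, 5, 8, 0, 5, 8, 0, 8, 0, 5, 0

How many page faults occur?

5

4 -> fault, frames [4]
5 -> fault, frames [4, 5]
8 -> fault, frames [4, 5, 8]
5 -> hit
0 -> fault, evict 8, frames [4, 5, 0]
4 -> hit
0 -> hit
4 -> hit
5 -> hit
8 -> fault, evict 4, frames [5, 0, 8]
5 -> hit
8 -> hit
0 -> hit
5 -> hit
8 -> hit
0 -> hit
8 -> hit
0 -> hit
5 -> hit
0 -> hit
Page faults: 5.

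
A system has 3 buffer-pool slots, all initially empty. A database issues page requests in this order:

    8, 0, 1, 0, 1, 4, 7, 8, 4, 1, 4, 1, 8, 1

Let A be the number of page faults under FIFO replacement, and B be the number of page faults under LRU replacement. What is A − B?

Under FIFO: F F F . . F F F . F F . . . → 8 faults.
Under LRU: F F F . . F F F . F . . . . → 7 faults.
A − B = 8 − 7 = 1.

1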